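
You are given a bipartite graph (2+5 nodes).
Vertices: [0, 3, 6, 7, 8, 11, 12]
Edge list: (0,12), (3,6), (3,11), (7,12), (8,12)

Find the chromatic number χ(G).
Clique number ω(G) = 2 (lower bound: χ ≥ ω).
The graph is bipartite (no odd cycle), so 2 colors suffice: χ(G) = 2.
A valid 2-coloring: color 1: [3, 12]; color 2: [0, 6, 7, 8, 11].

χ(G) = 2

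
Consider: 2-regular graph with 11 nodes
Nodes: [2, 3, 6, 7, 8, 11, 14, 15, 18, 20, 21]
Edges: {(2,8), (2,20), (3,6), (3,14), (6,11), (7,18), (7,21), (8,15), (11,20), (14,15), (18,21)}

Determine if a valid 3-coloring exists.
A valid 3-coloring: color 1: [6, 8, 14, 18, 20]; color 2: [2, 3, 7, 11, 15]; color 3: [21].
(χ(G) = 3 ≤ 3.)

Yes, G is 3-colorable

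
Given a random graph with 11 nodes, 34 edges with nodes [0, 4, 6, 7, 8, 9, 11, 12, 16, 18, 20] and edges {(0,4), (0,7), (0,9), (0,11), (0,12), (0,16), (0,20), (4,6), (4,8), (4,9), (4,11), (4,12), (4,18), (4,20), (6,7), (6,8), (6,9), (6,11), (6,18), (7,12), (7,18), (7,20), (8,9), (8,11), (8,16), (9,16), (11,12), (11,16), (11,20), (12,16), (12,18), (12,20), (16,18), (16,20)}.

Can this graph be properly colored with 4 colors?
The clique on vertices [0, 11, 12, 16, 20] has size 5 > 4, so it alone needs 5 colors.

No, G is not 4-colorable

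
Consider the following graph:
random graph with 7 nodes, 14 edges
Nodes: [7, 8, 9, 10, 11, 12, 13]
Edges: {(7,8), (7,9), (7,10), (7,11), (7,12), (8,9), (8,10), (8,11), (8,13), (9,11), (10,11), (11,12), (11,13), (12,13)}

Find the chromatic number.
χ(G) = 4

Clique number ω(G) = 4 (lower bound: χ ≥ ω).
The clique on [7, 8, 9, 11] has size 4, forcing χ ≥ 4, and the coloring below uses 4 colors, so χ(G) = 4.
A valid 4-coloring: color 1: [11]; color 2: [7, 13]; color 3: [8, 12]; color 4: [9, 10].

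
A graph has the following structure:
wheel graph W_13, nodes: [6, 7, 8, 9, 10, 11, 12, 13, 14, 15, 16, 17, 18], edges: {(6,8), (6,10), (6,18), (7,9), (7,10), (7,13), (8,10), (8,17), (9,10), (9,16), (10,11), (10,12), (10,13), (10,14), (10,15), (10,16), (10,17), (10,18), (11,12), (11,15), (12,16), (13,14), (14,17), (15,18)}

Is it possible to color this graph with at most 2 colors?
The clique on vertices [6, 8, 10] has size 3 > 2, so it alone needs 3 colors.

No, G is not 2-colorable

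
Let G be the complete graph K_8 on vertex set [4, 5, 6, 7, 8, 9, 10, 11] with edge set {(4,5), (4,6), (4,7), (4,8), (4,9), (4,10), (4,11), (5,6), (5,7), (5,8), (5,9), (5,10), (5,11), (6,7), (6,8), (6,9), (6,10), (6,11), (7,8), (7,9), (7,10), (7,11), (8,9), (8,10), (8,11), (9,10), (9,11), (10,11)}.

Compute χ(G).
χ(G) = 8

Clique number ω(G) = 8 (lower bound: χ ≥ ω).
The clique on [4, 5, 6, 7, 8, 9, 10, 11] has size 8, forcing χ ≥ 8, and the coloring below uses 8 colors, so χ(G) = 8.
A valid 8-coloring: color 1: [11]; color 2: [10]; color 3: [9]; color 4: [4]; color 5: [6]; color 6: [5]; color 7: [7]; color 8: [8].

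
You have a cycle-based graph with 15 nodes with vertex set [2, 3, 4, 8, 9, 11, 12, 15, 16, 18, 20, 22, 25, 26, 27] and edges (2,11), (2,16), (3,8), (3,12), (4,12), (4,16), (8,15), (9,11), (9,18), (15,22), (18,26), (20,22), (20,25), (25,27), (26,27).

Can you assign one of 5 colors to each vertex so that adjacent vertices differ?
A valid 5-coloring: color 1: [8, 11, 12, 16, 18, 22, 25]; color 2: [2, 3, 4, 9, 15, 20, 27]; color 3: [26].
(χ(G) = 3 ≤ 5.)

Yes, G is 5-colorable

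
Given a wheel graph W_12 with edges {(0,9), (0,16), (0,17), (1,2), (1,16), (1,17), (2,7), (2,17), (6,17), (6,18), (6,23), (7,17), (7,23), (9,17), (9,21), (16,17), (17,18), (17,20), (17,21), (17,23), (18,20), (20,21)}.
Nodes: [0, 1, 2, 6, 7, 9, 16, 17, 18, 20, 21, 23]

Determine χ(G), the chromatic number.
Clique number ω(G) = 3 (lower bound: χ ≥ ω).
Odd cycle [18, 20, 21, 9, 0, 16, 1, 2, 7, 23, 6] needs 3 colors (χ ≥ 3).
Vertex 17 is adjacent to every vertex of [0, 1, 2, 6, 7, 9, 16, 18, 20, 21, 23], which already need 3 colors among themselves, so 17 needs a new color (χ ≥ 4).
The coloring below uses 4 colors, so χ(G) = 4.
A valid 4-coloring: color 1: [17]; color 2: [0, 1, 18, 21, 23]; color 3: [2, 6, 9, 16, 20]; color 4: [7].

χ(G) = 4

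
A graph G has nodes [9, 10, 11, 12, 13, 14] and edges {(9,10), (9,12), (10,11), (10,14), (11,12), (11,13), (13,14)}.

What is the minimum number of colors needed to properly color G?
χ(G) = 2

Clique number ω(G) = 2 (lower bound: χ ≥ ω).
The graph is bipartite (no odd cycle), so 2 colors suffice: χ(G) = 2.
A valid 2-coloring: color 1: [9, 11, 14]; color 2: [10, 12, 13].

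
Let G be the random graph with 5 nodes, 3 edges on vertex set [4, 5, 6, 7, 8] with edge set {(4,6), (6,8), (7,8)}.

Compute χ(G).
χ(G) = 2

Clique number ω(G) = 2 (lower bound: χ ≥ ω).
The graph is bipartite (no odd cycle), so 2 colors suffice: χ(G) = 2.
A valid 2-coloring: color 1: [5, 6, 7]; color 2: [4, 8].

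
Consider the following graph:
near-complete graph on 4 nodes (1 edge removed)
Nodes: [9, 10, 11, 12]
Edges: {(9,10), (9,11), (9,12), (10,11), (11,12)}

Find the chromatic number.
Clique number ω(G) = 3 (lower bound: χ ≥ ω).
The clique on [9, 10, 11] has size 3, forcing χ ≥ 3, and the coloring below uses 3 colors, so χ(G) = 3.
A valid 3-coloring: color 1: [9]; color 2: [11]; color 3: [10, 12].

χ(G) = 3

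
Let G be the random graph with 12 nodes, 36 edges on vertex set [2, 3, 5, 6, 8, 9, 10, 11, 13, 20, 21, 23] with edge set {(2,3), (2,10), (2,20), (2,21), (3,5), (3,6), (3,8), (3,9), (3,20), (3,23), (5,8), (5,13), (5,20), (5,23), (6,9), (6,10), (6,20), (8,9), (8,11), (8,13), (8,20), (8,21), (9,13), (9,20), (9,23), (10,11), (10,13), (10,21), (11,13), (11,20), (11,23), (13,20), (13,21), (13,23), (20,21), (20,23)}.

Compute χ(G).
χ(G) = 4

Clique number ω(G) = 4 (lower bound: χ ≥ ω).
The clique on [8, 11, 13, 20] has size 4, forcing χ ≥ 4, and the coloring below uses 4 colors, so χ(G) = 4.
A valid 4-coloring: color 1: [10, 20]; color 2: [3, 13]; color 3: [2, 6, 8, 23]; color 4: [5, 9, 11, 21].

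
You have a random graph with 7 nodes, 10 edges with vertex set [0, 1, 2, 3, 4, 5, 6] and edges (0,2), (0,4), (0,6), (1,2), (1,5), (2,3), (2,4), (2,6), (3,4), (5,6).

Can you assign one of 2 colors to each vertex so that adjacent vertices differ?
No, G is not 2-colorable

The clique on vertices [0, 2, 4] has size 3 > 2, so it alone needs 3 colors.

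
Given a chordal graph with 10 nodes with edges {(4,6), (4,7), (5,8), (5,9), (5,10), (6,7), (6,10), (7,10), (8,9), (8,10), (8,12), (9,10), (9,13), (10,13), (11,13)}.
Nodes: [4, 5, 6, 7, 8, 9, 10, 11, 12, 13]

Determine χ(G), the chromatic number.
Clique number ω(G) = 4 (lower bound: χ ≥ ω).
The clique on [5, 8, 9, 10] has size 4, forcing χ ≥ 4, and the coloring below uses 4 colors, so χ(G) = 4.
A valid 4-coloring: color 1: [4, 10, 11, 12]; color 2: [6, 9]; color 3: [7, 8, 13]; color 4: [5].

χ(G) = 4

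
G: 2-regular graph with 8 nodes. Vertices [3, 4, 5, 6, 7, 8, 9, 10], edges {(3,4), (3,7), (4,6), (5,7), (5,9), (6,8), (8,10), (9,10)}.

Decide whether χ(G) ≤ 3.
A valid 3-coloring: color 1: [4, 7, 8, 9]; color 2: [3, 5, 6, 10].
(χ(G) = 2 ≤ 3.)

Yes, G is 3-colorable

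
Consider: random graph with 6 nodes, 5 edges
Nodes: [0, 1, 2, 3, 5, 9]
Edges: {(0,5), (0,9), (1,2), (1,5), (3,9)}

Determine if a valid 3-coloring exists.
Yes, G is 3-colorable

A valid 3-coloring: color 1: [2, 5, 9]; color 2: [0, 1, 3].
(χ(G) = 2 ≤ 3.)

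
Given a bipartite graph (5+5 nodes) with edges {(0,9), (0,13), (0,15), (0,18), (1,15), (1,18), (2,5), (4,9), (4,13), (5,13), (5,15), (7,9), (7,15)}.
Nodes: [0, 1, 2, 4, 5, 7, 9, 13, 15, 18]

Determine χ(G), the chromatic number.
Clique number ω(G) = 2 (lower bound: χ ≥ ω).
The graph is bipartite (no odd cycle), so 2 colors suffice: χ(G) = 2.
A valid 2-coloring: color 1: [0, 1, 4, 5, 7]; color 2: [2, 9, 13, 15, 18].

χ(G) = 2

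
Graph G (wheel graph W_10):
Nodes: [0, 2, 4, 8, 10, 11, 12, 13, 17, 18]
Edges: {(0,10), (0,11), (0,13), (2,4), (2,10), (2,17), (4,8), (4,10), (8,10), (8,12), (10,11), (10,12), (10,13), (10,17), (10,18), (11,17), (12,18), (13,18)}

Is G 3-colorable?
Odd cycle [11, 17, 2, 4, 8, 12, 18, 13, 0] needs 3 colors (χ ≥ 3).
Vertex 10 is adjacent to every vertex of [0, 2, 4, 8, 11, 12, 13, 17, 18], which already need 3 colors among themselves, so 10 needs a new color (χ ≥ 4).
Hence χ(G) ≥ 4 > 3, so no proper 3-coloring exists.

No, G is not 3-colorable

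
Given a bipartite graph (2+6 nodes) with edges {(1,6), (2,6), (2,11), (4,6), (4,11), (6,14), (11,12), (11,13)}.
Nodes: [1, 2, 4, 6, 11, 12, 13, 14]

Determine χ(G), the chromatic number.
χ(G) = 2

Clique number ω(G) = 2 (lower bound: χ ≥ ω).
The graph is bipartite (no odd cycle), so 2 colors suffice: χ(G) = 2.
A valid 2-coloring: color 1: [6, 11]; color 2: [1, 2, 4, 12, 13, 14].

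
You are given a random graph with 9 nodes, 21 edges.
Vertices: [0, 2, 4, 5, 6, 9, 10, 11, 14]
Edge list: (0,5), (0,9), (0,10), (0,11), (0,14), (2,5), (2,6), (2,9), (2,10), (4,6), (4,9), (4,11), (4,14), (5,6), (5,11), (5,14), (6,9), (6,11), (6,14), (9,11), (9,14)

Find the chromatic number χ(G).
χ(G) = 4

Clique number ω(G) = 4 (lower bound: χ ≥ ω).
The clique on [4, 6, 9, 11] has size 4, forcing χ ≥ 4, and the coloring below uses 4 colors, so χ(G) = 4.
A valid 4-coloring: color 1: [0, 6]; color 2: [5, 9, 10]; color 3: [2, 11, 14]; color 4: [4].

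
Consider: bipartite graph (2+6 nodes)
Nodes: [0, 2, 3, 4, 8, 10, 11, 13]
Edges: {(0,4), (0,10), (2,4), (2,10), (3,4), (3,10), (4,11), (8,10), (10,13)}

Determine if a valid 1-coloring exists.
No, G is not 1-colorable

Edge (0,10) forces its endpoints to differ, so 1 color is not enough.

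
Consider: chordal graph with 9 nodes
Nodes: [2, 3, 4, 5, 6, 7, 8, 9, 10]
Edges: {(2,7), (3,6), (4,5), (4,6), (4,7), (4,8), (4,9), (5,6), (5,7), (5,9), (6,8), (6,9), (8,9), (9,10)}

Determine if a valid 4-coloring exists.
A valid 4-coloring: color 1: [2, 3, 4, 10]; color 2: [7, 9]; color 3: [6]; color 4: [5, 8].
(χ(G) = 4 ≤ 4.)

Yes, G is 4-colorable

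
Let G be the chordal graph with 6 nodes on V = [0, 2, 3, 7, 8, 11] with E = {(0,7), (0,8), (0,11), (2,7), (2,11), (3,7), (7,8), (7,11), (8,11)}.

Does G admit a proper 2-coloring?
No, G is not 2-colorable

The clique on vertices [0, 7, 8, 11] has size 4 > 2, so it alone needs 4 colors.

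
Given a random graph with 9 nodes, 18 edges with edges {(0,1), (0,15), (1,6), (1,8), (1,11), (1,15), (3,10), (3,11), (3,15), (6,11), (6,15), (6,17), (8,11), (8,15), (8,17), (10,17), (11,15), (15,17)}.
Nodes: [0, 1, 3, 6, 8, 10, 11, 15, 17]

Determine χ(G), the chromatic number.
χ(G) = 4

Clique number ω(G) = 4 (lower bound: χ ≥ ω).
The clique on [1, 8, 11, 15] has size 4, forcing χ ≥ 4, and the coloring below uses 4 colors, so χ(G) = 4.
A valid 4-coloring: color 1: [10, 15]; color 2: [0, 11, 17]; color 3: [1, 3]; color 4: [6, 8].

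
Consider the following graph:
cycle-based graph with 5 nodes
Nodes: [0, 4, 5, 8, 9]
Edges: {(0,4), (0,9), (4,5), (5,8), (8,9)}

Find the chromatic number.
χ(G) = 3

Clique number ω(G) = 2 (lower bound: χ ≥ ω).
Odd cycle [9, 8, 5, 4, 0] needs 3 colors (χ ≥ 3).
The coloring below uses 3 colors, so χ(G) = 3.
A valid 3-coloring: color 1: [4, 9]; color 2: [0, 8]; color 3: [5].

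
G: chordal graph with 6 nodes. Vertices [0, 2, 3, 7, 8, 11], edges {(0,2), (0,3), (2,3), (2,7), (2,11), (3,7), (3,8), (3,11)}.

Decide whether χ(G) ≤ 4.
A valid 4-coloring: color 1: [3]; color 2: [2, 8]; color 3: [0, 7, 11].
(χ(G) = 3 ≤ 4.)

Yes, G is 4-colorable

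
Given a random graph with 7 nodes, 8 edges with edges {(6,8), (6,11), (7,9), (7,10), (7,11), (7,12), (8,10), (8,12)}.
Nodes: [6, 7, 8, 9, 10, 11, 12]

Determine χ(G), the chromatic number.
Clique number ω(G) = 2 (lower bound: χ ≥ ω).
Odd cycle [11, 7, 12, 8, 6] needs 3 colors (χ ≥ 3).
The coloring below uses 3 colors, so χ(G) = 3.
A valid 3-coloring: color 1: [7, 8]; color 2: [6, 9, 10, 12]; color 3: [11].

χ(G) = 3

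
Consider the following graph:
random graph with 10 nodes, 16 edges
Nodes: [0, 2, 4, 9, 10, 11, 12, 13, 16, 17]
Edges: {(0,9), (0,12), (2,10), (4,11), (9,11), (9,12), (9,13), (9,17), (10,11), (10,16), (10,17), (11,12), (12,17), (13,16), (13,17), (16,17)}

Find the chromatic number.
Clique number ω(G) = 3 (lower bound: χ ≥ ω).
The clique on [0, 9, 12] has size 3, forcing χ ≥ 3, and the coloring below uses 3 colors, so χ(G) = 3.
A valid 3-coloring: color 1: [0, 2, 11, 17]; color 2: [4, 9, 16]; color 3: [10, 12, 13].

χ(G) = 3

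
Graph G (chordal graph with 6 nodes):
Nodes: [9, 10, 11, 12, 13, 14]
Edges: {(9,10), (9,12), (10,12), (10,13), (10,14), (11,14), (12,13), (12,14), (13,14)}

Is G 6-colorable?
Yes, G is 6-colorable

A valid 6-coloring: color 1: [11, 12]; color 2: [9, 14]; color 3: [10]; color 4: [13].
(χ(G) = 4 ≤ 6.)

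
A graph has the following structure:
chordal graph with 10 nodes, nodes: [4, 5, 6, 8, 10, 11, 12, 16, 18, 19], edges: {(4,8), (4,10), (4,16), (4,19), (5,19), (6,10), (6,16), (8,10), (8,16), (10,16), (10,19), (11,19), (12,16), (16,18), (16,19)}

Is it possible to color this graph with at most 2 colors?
The clique on vertices [4, 8, 10, 16] has size 4 > 2, so it alone needs 4 colors.

No, G is not 2-colorable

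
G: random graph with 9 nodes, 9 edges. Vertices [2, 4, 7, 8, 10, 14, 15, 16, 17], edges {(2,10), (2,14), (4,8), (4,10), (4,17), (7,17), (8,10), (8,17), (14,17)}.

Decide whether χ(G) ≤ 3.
Yes, G is 3-colorable

A valid 3-coloring: color 1: [10, 15, 16, 17]; color 2: [2, 7, 8]; color 3: [4, 14].
(χ(G) = 3 ≤ 3.)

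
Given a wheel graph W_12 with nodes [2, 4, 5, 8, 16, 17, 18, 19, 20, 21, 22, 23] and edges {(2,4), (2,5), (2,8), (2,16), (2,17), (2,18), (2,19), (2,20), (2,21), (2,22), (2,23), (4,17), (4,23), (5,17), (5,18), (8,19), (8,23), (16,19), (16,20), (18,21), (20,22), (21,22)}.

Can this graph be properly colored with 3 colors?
No, G is not 3-colorable

Odd cycle [23, 4, 17, 5, 18, 21, 22, 20, 16, 19, 8] needs 3 colors (χ ≥ 3).
Vertex 2 is adjacent to every vertex of [4, 5, 8, 16, 17, 18, 19, 20, 21, 22, 23], which already need 3 colors among themselves, so 2 needs a new color (χ ≥ 4).
Hence χ(G) ≥ 4 > 3, so no proper 3-coloring exists.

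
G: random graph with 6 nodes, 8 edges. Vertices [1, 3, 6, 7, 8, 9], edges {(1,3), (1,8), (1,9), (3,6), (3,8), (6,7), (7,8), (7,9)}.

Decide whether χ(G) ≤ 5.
Yes, G is 5-colorable

A valid 5-coloring: color 1: [1, 7]; color 2: [3, 9]; color 3: [6, 8].
(χ(G) = 3 ≤ 5.)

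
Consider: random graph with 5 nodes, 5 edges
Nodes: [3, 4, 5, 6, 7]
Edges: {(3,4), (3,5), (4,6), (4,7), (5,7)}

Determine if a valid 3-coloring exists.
Yes, G is 3-colorable

A valid 3-coloring: color 1: [4, 5]; color 2: [3, 6, 7].
(χ(G) = 2 ≤ 3.)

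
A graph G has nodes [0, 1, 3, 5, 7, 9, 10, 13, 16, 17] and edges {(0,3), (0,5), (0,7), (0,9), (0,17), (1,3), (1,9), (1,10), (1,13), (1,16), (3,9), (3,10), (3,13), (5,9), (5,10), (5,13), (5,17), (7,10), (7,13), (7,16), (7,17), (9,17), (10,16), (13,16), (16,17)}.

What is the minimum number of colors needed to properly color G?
Clique number ω(G) = 4 (lower bound: χ ≥ ω).
The clique on [0, 5, 9, 17] has size 4, forcing χ ≥ 4, and the coloring below uses 4 colors, so χ(G) = 4.
A valid 4-coloring: color 1: [3, 17]; color 2: [1, 5, 7]; color 3: [9, 10, 13]; color 4: [0, 16].

χ(G) = 4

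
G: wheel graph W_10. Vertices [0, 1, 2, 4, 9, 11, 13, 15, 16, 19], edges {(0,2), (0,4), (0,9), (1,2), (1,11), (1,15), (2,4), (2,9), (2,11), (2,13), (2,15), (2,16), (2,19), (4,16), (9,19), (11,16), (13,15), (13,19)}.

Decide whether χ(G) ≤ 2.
No, G is not 2-colorable

The clique on vertices [0, 2, 9] has size 3 > 2, so it alone needs 3 colors.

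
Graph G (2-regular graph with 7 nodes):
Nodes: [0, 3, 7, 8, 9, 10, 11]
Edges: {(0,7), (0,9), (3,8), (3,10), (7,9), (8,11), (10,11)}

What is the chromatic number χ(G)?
Clique number ω(G) = 3 (lower bound: χ ≥ ω).
The clique on [0, 7, 9] has size 3, forcing χ ≥ 3, and the coloring below uses 3 colors, so χ(G) = 3.
A valid 3-coloring: color 1: [3, 7, 11]; color 2: [8, 9, 10]; color 3: [0].

χ(G) = 3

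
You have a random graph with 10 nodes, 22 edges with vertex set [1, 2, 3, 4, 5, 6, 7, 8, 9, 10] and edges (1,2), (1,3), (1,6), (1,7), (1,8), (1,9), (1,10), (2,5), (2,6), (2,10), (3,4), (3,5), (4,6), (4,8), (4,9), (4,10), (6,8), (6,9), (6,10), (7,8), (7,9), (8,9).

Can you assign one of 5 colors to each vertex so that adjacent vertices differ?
A valid 5-coloring: color 1: [1, 4, 5]; color 2: [3, 6, 7]; color 3: [2, 9]; color 4: [8, 10].
(χ(G) = 4 ≤ 5.)

Yes, G is 5-colorable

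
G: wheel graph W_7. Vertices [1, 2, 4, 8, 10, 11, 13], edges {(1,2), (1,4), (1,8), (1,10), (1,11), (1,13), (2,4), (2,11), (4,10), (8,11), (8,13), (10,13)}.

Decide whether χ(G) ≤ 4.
A valid 4-coloring: color 1: [1]; color 2: [4, 11, 13]; color 3: [2, 8, 10].
(χ(G) = 3 ≤ 4.)

Yes, G is 4-colorable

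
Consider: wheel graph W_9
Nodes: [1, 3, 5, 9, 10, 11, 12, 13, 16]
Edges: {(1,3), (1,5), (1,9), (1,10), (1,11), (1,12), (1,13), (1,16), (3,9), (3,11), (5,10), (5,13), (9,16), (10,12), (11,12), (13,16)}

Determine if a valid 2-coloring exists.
No, G is not 2-colorable

The clique on vertices [1, 3, 9] has size 3 > 2, so it alone needs 3 colors.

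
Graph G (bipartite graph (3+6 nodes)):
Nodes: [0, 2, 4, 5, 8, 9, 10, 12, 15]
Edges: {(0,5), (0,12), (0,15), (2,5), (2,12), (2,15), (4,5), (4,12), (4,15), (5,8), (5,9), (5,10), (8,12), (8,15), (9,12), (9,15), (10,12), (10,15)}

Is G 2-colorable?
Yes, G is 2-colorable

A valid 2-coloring: color 1: [5, 12, 15]; color 2: [0, 2, 4, 8, 9, 10].
(χ(G) = 2 ≤ 2.)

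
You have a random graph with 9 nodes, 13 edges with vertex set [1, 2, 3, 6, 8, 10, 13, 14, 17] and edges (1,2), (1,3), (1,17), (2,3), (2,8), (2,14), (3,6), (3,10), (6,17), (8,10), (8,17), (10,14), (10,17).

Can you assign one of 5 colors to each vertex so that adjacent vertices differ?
Yes, G is 5-colorable

A valid 5-coloring: color 1: [2, 6, 10, 13]; color 2: [3, 14, 17]; color 3: [1, 8].
(χ(G) = 3 ≤ 5.)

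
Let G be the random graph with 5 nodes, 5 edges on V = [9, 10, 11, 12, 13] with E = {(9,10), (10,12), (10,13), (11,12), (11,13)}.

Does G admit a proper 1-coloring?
No, G is not 1-colorable

Edge (9,10) forces its endpoints to differ, so 1 color is not enough.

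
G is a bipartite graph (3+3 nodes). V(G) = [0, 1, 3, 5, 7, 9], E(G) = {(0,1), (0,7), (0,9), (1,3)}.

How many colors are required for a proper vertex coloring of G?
χ(G) = 2

Clique number ω(G) = 2 (lower bound: χ ≥ ω).
The graph is bipartite (no odd cycle), so 2 colors suffice: χ(G) = 2.
A valid 2-coloring: color 1: [0, 3, 5]; color 2: [1, 7, 9].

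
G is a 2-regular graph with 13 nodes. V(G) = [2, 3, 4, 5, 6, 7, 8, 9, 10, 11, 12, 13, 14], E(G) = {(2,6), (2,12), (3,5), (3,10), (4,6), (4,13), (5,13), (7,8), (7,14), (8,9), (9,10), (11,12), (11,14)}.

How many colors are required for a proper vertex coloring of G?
χ(G) = 3

Clique number ω(G) = 2 (lower bound: χ ≥ ω).
Odd cycle [11, 14, 7, 8, 9, 10, 3, 5, 13, 4, 6, 2, 12] needs 3 colors (χ ≥ 3).
The coloring below uses 3 colors, so χ(G) = 3.
A valid 3-coloring: color 1: [2, 4, 5, 8, 10, 14]; color 2: [3, 6, 7, 9, 12, 13]; color 3: [11].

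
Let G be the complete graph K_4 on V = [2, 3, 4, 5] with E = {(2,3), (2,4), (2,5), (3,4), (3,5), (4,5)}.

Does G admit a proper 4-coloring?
Yes, G is 4-colorable

A valid 4-coloring: color 1: [2]; color 2: [4]; color 3: [5]; color 4: [3].
(χ(G) = 4 ≤ 4.)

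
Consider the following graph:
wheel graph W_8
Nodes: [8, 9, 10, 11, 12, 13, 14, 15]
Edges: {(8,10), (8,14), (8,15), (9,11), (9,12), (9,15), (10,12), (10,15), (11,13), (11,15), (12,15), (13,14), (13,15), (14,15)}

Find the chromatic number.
χ(G) = 4

Clique number ω(G) = 3 (lower bound: χ ≥ ω).
Odd cycle [9, 11, 13, 14, 8, 10, 12] needs 3 colors (χ ≥ 3).
Vertex 15 is adjacent to every vertex of [8, 9, 10, 11, 12, 13, 14], which already need 3 colors among themselves, so 15 needs a new color (χ ≥ 4).
The coloring below uses 4 colors, so χ(G) = 4.
A valid 4-coloring: color 1: [15]; color 2: [9, 10, 13]; color 3: [11, 12, 14]; color 4: [8].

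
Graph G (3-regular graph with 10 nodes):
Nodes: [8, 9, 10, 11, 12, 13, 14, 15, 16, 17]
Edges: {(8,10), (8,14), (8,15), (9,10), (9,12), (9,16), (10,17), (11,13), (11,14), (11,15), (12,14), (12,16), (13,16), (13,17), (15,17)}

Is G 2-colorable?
No, G is not 2-colorable

The clique on vertices [9, 12, 16] has size 3 > 2, so it alone needs 3 colors.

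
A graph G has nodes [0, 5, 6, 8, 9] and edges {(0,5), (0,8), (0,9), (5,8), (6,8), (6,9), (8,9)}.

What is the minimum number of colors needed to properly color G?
χ(G) = 3

Clique number ω(G) = 3 (lower bound: χ ≥ ω).
The clique on [0, 8, 9] has size 3, forcing χ ≥ 3, and the coloring below uses 3 colors, so χ(G) = 3.
A valid 3-coloring: color 1: [8]; color 2: [0, 6]; color 3: [5, 9].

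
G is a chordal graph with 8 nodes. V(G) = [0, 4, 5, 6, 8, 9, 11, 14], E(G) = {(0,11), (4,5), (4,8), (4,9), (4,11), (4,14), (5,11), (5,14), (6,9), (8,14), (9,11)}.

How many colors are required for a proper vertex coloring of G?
Clique number ω(G) = 3 (lower bound: χ ≥ ω).
The clique on [4, 8, 14] has size 3, forcing χ ≥ 3, and the coloring below uses 3 colors, so χ(G) = 3.
A valid 3-coloring: color 1: [0, 4, 6]; color 2: [11, 14]; color 3: [5, 8, 9].

χ(G) = 3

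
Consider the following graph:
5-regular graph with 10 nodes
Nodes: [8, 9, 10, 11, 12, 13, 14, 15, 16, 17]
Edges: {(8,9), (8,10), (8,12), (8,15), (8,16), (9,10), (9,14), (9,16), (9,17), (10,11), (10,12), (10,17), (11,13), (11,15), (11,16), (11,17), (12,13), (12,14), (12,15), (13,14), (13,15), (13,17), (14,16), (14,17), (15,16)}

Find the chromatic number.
χ(G) = 4

Clique number ω(G) = 3 (lower bound: χ ≥ ω).
Odd cycle [16, 9, 10, 12, 15] needs 3 colors (χ ≥ 3).
Vertex 8 is adjacent to every vertex of [9, 10, 12, 15, 16], which already need 3 colors among themselves, so 8 needs a new color (χ ≥ 4).
The coloring below uses 4 colors, so χ(G) = 4.
A valid 4-coloring: color 1: [9, 11, 12]; color 2: [10, 13, 16]; color 3: [8, 17]; color 4: [14, 15].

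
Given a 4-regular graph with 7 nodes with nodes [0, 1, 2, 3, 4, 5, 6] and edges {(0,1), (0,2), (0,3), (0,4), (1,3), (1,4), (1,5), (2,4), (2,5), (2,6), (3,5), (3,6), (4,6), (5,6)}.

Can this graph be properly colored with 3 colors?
No, G is not 3-colorable

Suppose a proper 3-coloring c exists. The clique [0, 1, 3] takes 3 distinct colors; by symmetry let c(0) = 1, c(1) = 2, c(3) = 3.
- Vertex 4: neighbors [0, 1] already have colors [1, 2] ⇒ c(4) = 3.
- Vertex 2: neighbors [0, 4] already have colors [1, 3] ⇒ c(2) = 2.
- Vertex 5: neighbors [1, 3] already have colors [2, 3] ⇒ c(5) = 1.
- Vertex 6: neighbors [5, 2, 3] already have colors [1, 2, 3] — all 3 colors blocked. Contradiction.
The forced assignments end in a contradiction, so G has no proper 3-coloring (χ ≥ 4).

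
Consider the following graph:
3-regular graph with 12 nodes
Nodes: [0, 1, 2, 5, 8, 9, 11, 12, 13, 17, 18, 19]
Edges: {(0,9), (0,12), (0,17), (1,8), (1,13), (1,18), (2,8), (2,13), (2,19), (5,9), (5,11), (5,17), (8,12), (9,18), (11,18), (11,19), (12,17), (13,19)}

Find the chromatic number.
Clique number ω(G) = 3 (lower bound: χ ≥ ω).
The clique on [0, 12, 17] has size 3, forcing χ ≥ 3, and the coloring below uses 3 colors, so χ(G) = 3.
A valid 3-coloring: color 1: [2, 5, 12, 18]; color 2: [8, 9, 11, 13, 17]; color 3: [0, 1, 19].

χ(G) = 3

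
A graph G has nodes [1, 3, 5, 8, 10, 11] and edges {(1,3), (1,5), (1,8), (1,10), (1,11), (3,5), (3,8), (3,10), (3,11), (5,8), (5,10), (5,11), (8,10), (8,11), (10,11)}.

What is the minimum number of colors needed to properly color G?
Clique number ω(G) = 6 (lower bound: χ ≥ ω).
The clique on [1, 3, 5, 8, 10, 11] has size 6, forcing χ ≥ 6, and the coloring below uses 6 colors, so χ(G) = 6.
A valid 6-coloring: color 1: [1]; color 2: [10]; color 3: [8]; color 4: [3]; color 5: [5]; color 6: [11].

χ(G) = 6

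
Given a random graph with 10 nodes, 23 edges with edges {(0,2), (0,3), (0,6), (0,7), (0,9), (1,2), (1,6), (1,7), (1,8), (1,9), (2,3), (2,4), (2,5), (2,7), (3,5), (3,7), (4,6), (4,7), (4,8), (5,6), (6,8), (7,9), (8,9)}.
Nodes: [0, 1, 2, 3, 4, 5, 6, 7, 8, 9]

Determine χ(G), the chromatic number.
Clique number ω(G) = 4 (lower bound: χ ≥ ω).
The clique on [0, 2, 3, 7] has size 4, forcing χ ≥ 4, and the coloring below uses 4 colors, so χ(G) = 4.
A valid 4-coloring: color 1: [2, 6, 9]; color 2: [5, 7, 8]; color 3: [0, 1, 4]; color 4: [3].

χ(G) = 4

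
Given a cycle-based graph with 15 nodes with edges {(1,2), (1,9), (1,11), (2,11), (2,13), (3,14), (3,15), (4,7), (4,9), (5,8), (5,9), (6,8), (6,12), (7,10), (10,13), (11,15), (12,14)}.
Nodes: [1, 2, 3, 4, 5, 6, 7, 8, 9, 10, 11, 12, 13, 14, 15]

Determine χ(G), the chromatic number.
Clique number ω(G) = 3 (lower bound: χ ≥ ω).
The clique on [1, 2, 11] has size 3, forcing χ ≥ 3, and the coloring below uses 3 colors, so χ(G) = 3.
A valid 3-coloring: color 1: [1, 4, 5, 6, 10, 14, 15]; color 2: [3, 7, 8, 9, 11, 12, 13]; color 3: [2].

χ(G) = 3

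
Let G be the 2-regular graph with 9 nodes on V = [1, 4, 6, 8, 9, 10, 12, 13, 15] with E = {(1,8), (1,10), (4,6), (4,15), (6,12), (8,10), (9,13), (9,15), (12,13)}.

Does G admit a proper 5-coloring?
Yes, G is 5-colorable

A valid 5-coloring: color 1: [1, 6, 13, 15]; color 2: [4, 9, 10, 12]; color 3: [8].
(χ(G) = 3 ≤ 5.)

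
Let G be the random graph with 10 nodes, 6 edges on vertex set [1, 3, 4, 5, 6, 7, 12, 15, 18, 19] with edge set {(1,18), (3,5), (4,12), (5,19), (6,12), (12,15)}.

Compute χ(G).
Clique number ω(G) = 2 (lower bound: χ ≥ ω).
The graph is bipartite (no odd cycle), so 2 colors suffice: χ(G) = 2.
A valid 2-coloring: color 1: [1, 5, 7, 12]; color 2: [3, 4, 6, 15, 18, 19].

χ(G) = 2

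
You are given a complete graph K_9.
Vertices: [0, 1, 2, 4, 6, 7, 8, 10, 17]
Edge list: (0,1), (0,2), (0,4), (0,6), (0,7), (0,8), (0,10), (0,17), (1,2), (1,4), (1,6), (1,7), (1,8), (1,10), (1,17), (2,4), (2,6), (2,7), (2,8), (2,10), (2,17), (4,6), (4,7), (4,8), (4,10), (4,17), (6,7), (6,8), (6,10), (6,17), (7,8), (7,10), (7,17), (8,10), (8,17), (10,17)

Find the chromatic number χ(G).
Clique number ω(G) = 9 (lower bound: χ ≥ ω).
The clique on [0, 1, 2, 4, 6, 7, 8, 10, 17] has size 9, forcing χ ≥ 9, and the coloring below uses 9 colors, so χ(G) = 9.
A valid 9-coloring: color 1: [0]; color 2: [2]; color 3: [17]; color 4: [4]; color 5: [7]; color 6: [8]; color 7: [10]; color 8: [6]; color 9: [1].

χ(G) = 9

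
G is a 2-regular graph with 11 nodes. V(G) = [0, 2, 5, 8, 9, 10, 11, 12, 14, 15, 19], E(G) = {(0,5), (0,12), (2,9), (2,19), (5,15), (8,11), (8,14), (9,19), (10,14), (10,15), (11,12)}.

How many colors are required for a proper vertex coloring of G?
χ(G) = 3

Clique number ω(G) = 3 (lower bound: χ ≥ ω).
The clique on [2, 9, 19] has size 3, forcing χ ≥ 3, and the coloring below uses 3 colors, so χ(G) = 3.
A valid 3-coloring: color 1: [5, 8, 9, 10, 12]; color 2: [0, 2, 11, 14, 15]; color 3: [19].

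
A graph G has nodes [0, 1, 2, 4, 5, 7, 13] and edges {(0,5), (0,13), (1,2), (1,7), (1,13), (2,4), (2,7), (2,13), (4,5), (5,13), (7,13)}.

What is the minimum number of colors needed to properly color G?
χ(G) = 4

Clique number ω(G) = 4 (lower bound: χ ≥ ω).
The clique on [1, 2, 7, 13] has size 4, forcing χ ≥ 4, and the coloring below uses 4 colors, so χ(G) = 4.
A valid 4-coloring: color 1: [4, 13]; color 2: [2, 5]; color 3: [0, 1]; color 4: [7].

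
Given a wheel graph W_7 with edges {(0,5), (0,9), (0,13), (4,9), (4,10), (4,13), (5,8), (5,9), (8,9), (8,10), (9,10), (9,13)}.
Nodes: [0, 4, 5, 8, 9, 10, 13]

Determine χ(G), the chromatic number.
χ(G) = 3

Clique number ω(G) = 3 (lower bound: χ ≥ ω).
The clique on [0, 5, 9] has size 3, forcing χ ≥ 3, and the coloring below uses 3 colors, so χ(G) = 3.
A valid 3-coloring: color 1: [9]; color 2: [5, 10, 13]; color 3: [0, 4, 8].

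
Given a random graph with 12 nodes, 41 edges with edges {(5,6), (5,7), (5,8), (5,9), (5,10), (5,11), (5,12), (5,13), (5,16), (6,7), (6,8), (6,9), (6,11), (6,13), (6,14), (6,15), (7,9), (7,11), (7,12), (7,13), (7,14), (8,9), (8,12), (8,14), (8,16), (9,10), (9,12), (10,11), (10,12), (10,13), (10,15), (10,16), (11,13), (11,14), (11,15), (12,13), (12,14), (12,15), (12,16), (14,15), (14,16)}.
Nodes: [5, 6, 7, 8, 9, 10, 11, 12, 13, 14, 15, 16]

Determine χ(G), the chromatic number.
χ(G) = 5

Clique number ω(G) = 5 (lower bound: χ ≥ ω).
The clique on [5, 6, 7, 11, 13] has size 5, forcing χ ≥ 5, and the coloring below uses 5 colors, so χ(G) = 5.
A valid 5-coloring: color 1: [6, 12]; color 2: [5, 14]; color 3: [7, 8, 10]; color 4: [9, 13, 15, 16]; color 5: [11].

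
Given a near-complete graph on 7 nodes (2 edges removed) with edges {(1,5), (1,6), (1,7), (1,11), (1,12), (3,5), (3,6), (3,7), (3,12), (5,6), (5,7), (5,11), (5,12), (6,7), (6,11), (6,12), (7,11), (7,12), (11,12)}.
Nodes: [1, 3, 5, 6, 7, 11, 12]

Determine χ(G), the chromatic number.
χ(G) = 6

Clique number ω(G) = 6 (lower bound: χ ≥ ω).
The clique on [1, 5, 6, 7, 11, 12] has size 6, forcing χ ≥ 6, and the coloring below uses 6 colors, so χ(G) = 6.
A valid 6-coloring: color 1: [5]; color 2: [6]; color 3: [12]; color 4: [7]; color 5: [1, 3]; color 6: [11].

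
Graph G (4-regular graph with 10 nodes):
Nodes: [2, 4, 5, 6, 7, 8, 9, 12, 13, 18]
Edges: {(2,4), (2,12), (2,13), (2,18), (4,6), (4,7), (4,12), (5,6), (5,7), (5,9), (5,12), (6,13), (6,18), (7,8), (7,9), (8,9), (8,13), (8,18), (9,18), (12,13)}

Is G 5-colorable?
A valid 5-coloring: color 1: [2, 6, 9]; color 2: [7, 13, 18]; color 3: [4, 5, 8]; color 4: [12].
(χ(G) = 4 ≤ 5.)

Yes, G is 5-colorable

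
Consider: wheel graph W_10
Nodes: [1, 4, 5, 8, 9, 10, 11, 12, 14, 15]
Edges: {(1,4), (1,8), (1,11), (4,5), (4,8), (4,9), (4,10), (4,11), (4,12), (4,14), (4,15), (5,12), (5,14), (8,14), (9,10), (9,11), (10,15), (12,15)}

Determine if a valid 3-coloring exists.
Odd cycle [10, 9, 11, 1, 8, 14, 5, 12, 15] needs 3 colors (χ ≥ 3).
Vertex 4 is adjacent to every vertex of [1, 5, 8, 9, 10, 11, 12, 14, 15], which already need 3 colors among themselves, so 4 needs a new color (χ ≥ 4).
Hence χ(G) ≥ 4 > 3, so no proper 3-coloring exists.

No, G is not 3-colorable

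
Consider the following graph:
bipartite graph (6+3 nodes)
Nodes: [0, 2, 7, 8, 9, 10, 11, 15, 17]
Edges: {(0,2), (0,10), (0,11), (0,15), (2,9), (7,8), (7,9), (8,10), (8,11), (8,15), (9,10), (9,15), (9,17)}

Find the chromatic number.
χ(G) = 2

Clique number ω(G) = 2 (lower bound: χ ≥ ω).
The graph is bipartite (no odd cycle), so 2 colors suffice: χ(G) = 2.
A valid 2-coloring: color 1: [0, 8, 9]; color 2: [2, 7, 10, 11, 15, 17].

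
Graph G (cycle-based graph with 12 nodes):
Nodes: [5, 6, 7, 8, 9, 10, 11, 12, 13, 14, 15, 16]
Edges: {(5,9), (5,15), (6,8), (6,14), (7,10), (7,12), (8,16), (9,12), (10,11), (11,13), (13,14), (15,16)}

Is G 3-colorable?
Yes, G is 3-colorable

A valid 3-coloring: color 1: [7, 8, 9, 11, 14, 15]; color 2: [5, 6, 10, 12, 13, 16].
(χ(G) = 2 ≤ 3.)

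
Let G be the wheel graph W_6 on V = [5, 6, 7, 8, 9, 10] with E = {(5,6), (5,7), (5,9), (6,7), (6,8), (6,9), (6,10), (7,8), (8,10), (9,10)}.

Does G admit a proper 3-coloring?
No, G is not 3-colorable

Odd cycle [5, 7, 8, 10, 9] needs 3 colors (χ ≥ 3).
Vertex 6 is adjacent to every vertex of [5, 7, 8, 9, 10], which already need 3 colors among themselves, so 6 needs a new color (χ ≥ 4).
Hence χ(G) ≥ 4 > 3, so no proper 3-coloring exists.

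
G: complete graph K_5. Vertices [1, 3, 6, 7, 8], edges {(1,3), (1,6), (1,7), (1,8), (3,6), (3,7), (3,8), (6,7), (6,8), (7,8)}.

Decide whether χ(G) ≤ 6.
Yes, G is 6-colorable

A valid 6-coloring: color 1: [7]; color 2: [3]; color 3: [6]; color 4: [1]; color 5: [8].
(χ(G) = 5 ≤ 6.)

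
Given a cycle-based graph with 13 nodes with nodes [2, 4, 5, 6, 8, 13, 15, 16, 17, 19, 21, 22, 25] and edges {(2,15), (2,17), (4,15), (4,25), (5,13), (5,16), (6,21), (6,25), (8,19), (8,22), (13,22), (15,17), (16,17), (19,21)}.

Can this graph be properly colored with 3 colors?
A valid 3-coloring: color 1: [4, 5, 6, 17, 19, 22]; color 2: [8, 13, 15, 16, 21, 25]; color 3: [2].
(χ(G) = 3 ≤ 3.)

Yes, G is 3-colorable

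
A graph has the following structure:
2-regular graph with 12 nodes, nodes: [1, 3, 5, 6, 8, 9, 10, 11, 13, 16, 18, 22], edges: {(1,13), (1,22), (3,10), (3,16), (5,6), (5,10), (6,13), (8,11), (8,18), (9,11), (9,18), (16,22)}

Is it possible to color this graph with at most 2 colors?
A valid 2-coloring: color 1: [1, 6, 10, 11, 16, 18]; color 2: [3, 5, 8, 9, 13, 22].
(χ(G) = 2 ≤ 2.)

Yes, G is 2-colorable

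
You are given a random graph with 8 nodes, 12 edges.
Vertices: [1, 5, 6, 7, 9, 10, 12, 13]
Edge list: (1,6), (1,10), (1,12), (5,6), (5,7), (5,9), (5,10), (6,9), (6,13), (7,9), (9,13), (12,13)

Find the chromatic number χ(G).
χ(G) = 3

Clique number ω(G) = 3 (lower bound: χ ≥ ω).
The clique on [6, 9, 13] has size 3, forcing χ ≥ 3, and the coloring below uses 3 colors, so χ(G) = 3.
A valid 3-coloring: color 1: [6, 7, 10, 12]; color 2: [1, 9]; color 3: [5, 13].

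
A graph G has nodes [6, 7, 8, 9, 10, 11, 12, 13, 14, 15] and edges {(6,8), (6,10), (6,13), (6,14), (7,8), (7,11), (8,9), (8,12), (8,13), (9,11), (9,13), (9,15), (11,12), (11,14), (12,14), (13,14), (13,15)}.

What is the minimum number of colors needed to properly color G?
χ(G) = 3

Clique number ω(G) = 3 (lower bound: χ ≥ ω).
The clique on [8, 9, 13] has size 3, forcing χ ≥ 3, and the coloring below uses 3 colors, so χ(G) = 3.
A valid 3-coloring: color 1: [10, 11, 13]; color 2: [8, 14, 15]; color 3: [6, 7, 9, 12].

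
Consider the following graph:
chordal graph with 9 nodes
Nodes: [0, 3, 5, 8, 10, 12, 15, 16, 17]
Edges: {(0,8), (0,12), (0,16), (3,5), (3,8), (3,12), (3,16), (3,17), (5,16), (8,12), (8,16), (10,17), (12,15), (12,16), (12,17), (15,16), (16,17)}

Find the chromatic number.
χ(G) = 4

Clique number ω(G) = 4 (lower bound: χ ≥ ω).
The clique on [0, 8, 12, 16] has size 4, forcing χ ≥ 4, and the coloring below uses 4 colors, so χ(G) = 4.
A valid 4-coloring: color 1: [10, 16]; color 2: [5, 12]; color 3: [0, 3, 15]; color 4: [8, 17].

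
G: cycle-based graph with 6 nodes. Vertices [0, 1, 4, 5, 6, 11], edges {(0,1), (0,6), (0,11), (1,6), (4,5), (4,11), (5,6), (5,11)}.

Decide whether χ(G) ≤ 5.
A valid 5-coloring: color 1: [0, 5]; color 2: [6, 11]; color 3: [1, 4].
(χ(G) = 3 ≤ 5.)

Yes, G is 5-colorable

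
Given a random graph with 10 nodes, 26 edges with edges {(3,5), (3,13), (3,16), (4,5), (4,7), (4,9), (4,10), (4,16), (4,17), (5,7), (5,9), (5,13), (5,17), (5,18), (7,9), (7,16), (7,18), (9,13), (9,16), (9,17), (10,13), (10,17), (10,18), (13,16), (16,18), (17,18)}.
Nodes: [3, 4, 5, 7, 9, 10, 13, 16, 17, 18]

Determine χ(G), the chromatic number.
χ(G) = 4

Clique number ω(G) = 4 (lower bound: χ ≥ ω).
The clique on [4, 7, 9, 16] has size 4, forcing χ ≥ 4, and the coloring below uses 4 colors, so χ(G) = 4.
A valid 4-coloring: color 1: [5, 10, 16]; color 2: [3, 9, 18]; color 3: [4, 13]; color 4: [7, 17].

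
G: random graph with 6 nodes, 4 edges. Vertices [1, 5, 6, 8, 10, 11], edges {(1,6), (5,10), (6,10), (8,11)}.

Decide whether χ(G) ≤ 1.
Edge (8,11) forces its endpoints to differ, so 1 color is not enough.

No, G is not 1-colorable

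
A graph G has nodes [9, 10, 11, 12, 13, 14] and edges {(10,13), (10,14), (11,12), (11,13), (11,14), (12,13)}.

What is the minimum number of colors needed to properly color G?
χ(G) = 3

Clique number ω(G) = 3 (lower bound: χ ≥ ω).
The clique on [11, 12, 13] has size 3, forcing χ ≥ 3, and the coloring below uses 3 colors, so χ(G) = 3.
A valid 3-coloring: color 1: [9, 10, 11]; color 2: [13, 14]; color 3: [12].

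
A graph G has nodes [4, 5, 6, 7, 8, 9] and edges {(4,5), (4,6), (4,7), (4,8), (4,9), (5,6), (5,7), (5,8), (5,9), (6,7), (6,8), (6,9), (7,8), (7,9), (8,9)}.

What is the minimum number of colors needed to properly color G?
χ(G) = 6

Clique number ω(G) = 6 (lower bound: χ ≥ ω).
The clique on [4, 5, 6, 7, 8, 9] has size 6, forcing χ ≥ 6, and the coloring below uses 6 colors, so χ(G) = 6.
A valid 6-coloring: color 1: [9]; color 2: [4]; color 3: [7]; color 4: [8]; color 5: [5]; color 6: [6].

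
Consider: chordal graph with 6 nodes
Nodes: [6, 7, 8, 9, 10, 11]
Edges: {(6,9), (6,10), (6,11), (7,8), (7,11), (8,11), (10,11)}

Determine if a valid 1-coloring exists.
The clique on vertices [7, 8, 11] has size 3 > 1, so it alone needs 3 colors.

No, G is not 1-colorable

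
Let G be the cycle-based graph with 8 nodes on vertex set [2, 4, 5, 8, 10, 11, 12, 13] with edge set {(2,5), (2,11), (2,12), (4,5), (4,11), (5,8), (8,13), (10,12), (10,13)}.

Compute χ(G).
Clique number ω(G) = 2 (lower bound: χ ≥ ω).
The graph is bipartite (no odd cycle), so 2 colors suffice: χ(G) = 2.
A valid 2-coloring: color 1: [2, 4, 8, 10]; color 2: [5, 11, 12, 13].

χ(G) = 2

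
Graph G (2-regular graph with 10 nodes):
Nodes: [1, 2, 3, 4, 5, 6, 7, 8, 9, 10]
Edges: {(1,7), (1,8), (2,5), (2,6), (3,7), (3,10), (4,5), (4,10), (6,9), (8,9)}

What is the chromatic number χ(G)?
Clique number ω(G) = 2 (lower bound: χ ≥ ω).
The graph is bipartite (no odd cycle), so 2 colors suffice: χ(G) = 2.
A valid 2-coloring: color 1: [5, 6, 7, 8, 10]; color 2: [1, 2, 3, 4, 9].

χ(G) = 2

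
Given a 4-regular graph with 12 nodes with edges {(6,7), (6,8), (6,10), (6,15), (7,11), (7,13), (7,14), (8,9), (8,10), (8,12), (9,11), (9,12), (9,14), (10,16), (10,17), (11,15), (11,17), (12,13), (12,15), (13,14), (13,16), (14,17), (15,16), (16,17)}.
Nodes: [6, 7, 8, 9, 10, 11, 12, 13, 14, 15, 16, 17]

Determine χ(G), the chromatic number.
χ(G) = 3

Clique number ω(G) = 3 (lower bound: χ ≥ ω).
The clique on [6, 8, 10] has size 3, forcing χ ≥ 3, and the coloring below uses 3 colors, so χ(G) = 3.
A valid 3-coloring: color 1: [7, 9, 10, 15]; color 2: [6, 11, 12, 14, 16]; color 3: [8, 13, 17].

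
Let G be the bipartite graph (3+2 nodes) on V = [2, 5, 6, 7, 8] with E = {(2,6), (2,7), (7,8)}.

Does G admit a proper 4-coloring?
Yes, G is 4-colorable

A valid 4-coloring: color 1: [5, 6, 7]; color 2: [2, 8].
(χ(G) = 2 ≤ 4.)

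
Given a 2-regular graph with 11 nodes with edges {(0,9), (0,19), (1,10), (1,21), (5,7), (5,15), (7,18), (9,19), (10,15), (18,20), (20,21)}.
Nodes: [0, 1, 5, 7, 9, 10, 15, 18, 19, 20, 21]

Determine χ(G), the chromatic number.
χ(G) = 3

Clique number ω(G) = 3 (lower bound: χ ≥ ω).
The clique on [0, 9, 19] has size 3, forcing χ ≥ 3, and the coloring below uses 3 colors, so χ(G) = 3.
A valid 3-coloring: color 1: [1, 7, 15, 19, 20]; color 2: [0, 5, 10, 18, 21]; color 3: [9].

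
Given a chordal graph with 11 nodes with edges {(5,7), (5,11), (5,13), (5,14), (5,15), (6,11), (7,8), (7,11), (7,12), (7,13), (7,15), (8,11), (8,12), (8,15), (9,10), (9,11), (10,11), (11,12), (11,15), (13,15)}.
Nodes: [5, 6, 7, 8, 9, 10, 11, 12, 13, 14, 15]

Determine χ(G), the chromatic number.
Clique number ω(G) = 4 (lower bound: χ ≥ ω).
The clique on [7, 8, 11, 12] has size 4, forcing χ ≥ 4, and the coloring below uses 4 colors, so χ(G) = 4.
A valid 4-coloring: color 1: [11, 13, 14]; color 2: [6, 7, 9]; color 3: [10, 12, 15]; color 4: [5, 8].

χ(G) = 4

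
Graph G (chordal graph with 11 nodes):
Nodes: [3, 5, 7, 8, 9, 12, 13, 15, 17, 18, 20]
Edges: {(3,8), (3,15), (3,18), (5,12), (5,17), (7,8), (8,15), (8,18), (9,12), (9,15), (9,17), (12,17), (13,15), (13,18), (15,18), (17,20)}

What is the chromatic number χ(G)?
Clique number ω(G) = 4 (lower bound: χ ≥ ω).
The clique on [3, 8, 15, 18] has size 4, forcing χ ≥ 4, and the coloring below uses 4 colors, so χ(G) = 4.
A valid 4-coloring: color 1: [7, 15, 17]; color 2: [5, 9, 18, 20]; color 3: [8, 12, 13]; color 4: [3].

χ(G) = 4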